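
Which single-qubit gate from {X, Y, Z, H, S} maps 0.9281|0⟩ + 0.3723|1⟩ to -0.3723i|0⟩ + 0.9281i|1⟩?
Y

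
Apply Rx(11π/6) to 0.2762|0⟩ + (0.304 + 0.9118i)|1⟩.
(-0.0308 - 0.07868i)|0⟩ + (-0.2936 - 0.9522i)|1⟩

Rx(11π/6) = [[cos(θ/2), −i·sin(θ/2)], [−i·sin(θ/2), cos(θ/2)]]; θ = 11π/6, cos(θ/2) ≈ -0.965926, sin(θ/2) ≈ 0.258819.
With a = amp(|0⟩) = 0.2762 and b = amp(|1⟩) = (0.304 + 0.9118i):
new amp(|0⟩) = (-0.965926)·a + (-0.258819i)·b = (-0.0308 - 0.07868i)
new amp(|1⟩) = (-0.258819i)·a + (-0.965926)·b = (-0.2936 - 0.9522i)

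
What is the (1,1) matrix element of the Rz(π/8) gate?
(0.9808 + 0.1951i)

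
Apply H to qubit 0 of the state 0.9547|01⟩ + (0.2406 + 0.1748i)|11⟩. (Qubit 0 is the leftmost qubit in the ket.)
(0.8452 + 0.1236i)|01⟩ + (0.5049 - 0.1236i)|11⟩

H on qubit 0 mixes each pair of kets that differ only in qubit 0: amplitudes (a, b) of (|…0…⟩, |…1…⟩) become ((a + b)/√2, (a − b)/√2). Kets absent from the input have amplitude 0.
(|01⟩, |11⟩): (a, b) = (0.9547, (0.2406 + 0.1748i)) → ((0.8452 + 0.1236i), (0.5049 - 0.1236i))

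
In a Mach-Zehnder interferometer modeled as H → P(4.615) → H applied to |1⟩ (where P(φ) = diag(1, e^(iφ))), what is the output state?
(0.5486 + 0.4976i)|0⟩ + (0.4514 - 0.4976i)|1⟩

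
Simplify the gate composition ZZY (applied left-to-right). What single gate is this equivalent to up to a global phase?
Y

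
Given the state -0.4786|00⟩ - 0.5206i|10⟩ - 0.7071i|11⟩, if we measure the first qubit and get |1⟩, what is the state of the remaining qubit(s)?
-0.5929i|0⟩ - 0.8053i|1⟩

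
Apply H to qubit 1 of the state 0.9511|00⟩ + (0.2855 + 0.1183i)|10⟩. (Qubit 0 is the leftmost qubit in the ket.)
0.6725|00⟩ + 0.6725|01⟩ + (0.2019 + 0.08365i)|10⟩ + (0.2019 + 0.08365i)|11⟩

H on qubit 1 mixes each pair of kets that differ only in qubit 1: amplitudes (a, b) of (|…0…⟩, |…1…⟩) become ((a + b)/√2, (a − b)/√2). Kets absent from the input have amplitude 0.
(|00⟩, |01⟩): (a, b) = (0.9511, 0) → (0.6725, 0.6725)
(|10⟩, |11⟩): (a, b) = ((0.2855 + 0.1183i), 0) → ((0.2019 + 0.08365i), (0.2019 + 0.08365i))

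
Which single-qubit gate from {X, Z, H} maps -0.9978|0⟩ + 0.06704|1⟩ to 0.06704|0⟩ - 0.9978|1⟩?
X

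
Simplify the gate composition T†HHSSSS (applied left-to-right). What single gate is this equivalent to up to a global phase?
T†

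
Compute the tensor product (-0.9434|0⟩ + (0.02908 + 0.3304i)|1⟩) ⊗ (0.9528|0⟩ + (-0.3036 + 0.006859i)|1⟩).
-0.8989|00⟩ + (0.2864 - 0.006471i)|01⟩ + (0.02771 + 0.3148i)|10⟩ + (-0.01109 - 0.1001i)|11⟩

amp(|b₁b₂…⟩) = product of the factor amplitudes for bits b₁, b₂, …; only kets whose every factor amplitude is nonzero survive.
|00⟩: (-0.9434)(0.9528) = -0.8989
|01⟩: (-0.9434)(-0.3036 + 0.006859i) = (0.2864 - 0.006471i)
|10⟩: (0.02908 + 0.3304i)(0.9528) = (0.02771 + 0.3148i)
|11⟩: (0.02908 + 0.3304i)(-0.3036 + 0.006859i) = (-0.01109 - 0.1001i)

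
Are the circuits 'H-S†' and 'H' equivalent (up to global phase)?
No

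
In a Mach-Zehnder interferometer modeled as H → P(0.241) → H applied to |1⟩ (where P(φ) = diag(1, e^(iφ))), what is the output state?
(0.01445 - 0.1193i)|0⟩ + (0.9855 + 0.1193i)|1⟩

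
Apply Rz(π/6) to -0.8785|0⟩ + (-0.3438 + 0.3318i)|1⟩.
(-0.8486 + 0.2274i)|0⟩ + (-0.418 + 0.2315i)|1⟩

Rz(π/6) = [[e^(−iθ/2), 0], [0, e^(iθ/2)]] with e^(±iθ/2) = cos(θ/2) ± i·sin(θ/2); θ = π/6, cos(θ/2) ≈ 0.965926, sin(θ/2) ≈ 0.258819.
With a = amp(|0⟩) = -0.8785 and b = amp(|1⟩) = (-0.3438 + 0.3318i):
new amp(|0⟩) = (0.965926 - 0.258819i)·a = (-0.8486 + 0.2274i)
new amp(|1⟩) = (0.965926 + 0.258819i)·b = (-0.418 + 0.2315i)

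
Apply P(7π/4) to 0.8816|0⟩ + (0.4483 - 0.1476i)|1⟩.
0.8816|0⟩ + (0.2126 - 0.4214i)|1⟩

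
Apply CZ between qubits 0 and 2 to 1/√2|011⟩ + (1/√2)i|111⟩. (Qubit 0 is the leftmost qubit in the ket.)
1/√2|011⟩ - (1/√2)i|111⟩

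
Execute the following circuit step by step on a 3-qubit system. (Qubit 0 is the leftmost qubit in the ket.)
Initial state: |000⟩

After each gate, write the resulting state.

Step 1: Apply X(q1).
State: |010⟩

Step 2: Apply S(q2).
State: |010⟩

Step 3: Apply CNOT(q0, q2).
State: |010⟩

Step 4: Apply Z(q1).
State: -|010⟩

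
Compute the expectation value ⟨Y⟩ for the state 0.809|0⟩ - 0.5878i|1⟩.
-0.9511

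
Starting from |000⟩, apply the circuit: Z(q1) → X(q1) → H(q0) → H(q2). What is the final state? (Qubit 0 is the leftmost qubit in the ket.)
1/2|010⟩ + 1/2|011⟩ + 1/2|110⟩ + 1/2|111⟩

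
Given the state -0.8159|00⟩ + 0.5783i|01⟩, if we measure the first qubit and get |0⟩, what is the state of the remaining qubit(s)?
-0.8158|0⟩ + 0.5783i|1⟩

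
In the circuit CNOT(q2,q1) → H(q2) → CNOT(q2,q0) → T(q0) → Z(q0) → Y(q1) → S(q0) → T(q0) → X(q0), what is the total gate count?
9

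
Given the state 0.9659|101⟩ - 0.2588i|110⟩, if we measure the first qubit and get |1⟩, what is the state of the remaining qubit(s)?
0.9659|01⟩ - 0.2588i|10⟩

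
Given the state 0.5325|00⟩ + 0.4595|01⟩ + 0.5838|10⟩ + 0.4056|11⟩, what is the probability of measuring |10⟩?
0.3408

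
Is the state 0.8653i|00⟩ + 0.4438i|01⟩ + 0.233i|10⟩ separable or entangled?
Entangled

Writing the state as a|00⟩ + b|01⟩ + c|10⟩ + d|11⟩, it is a product state iff ad − bc = 0.
Here (a, b, c, d) = (0.8653i, 0.4438i, 0.233i, 0): ad − bc = (0.8653i)(0) − (0.4438i)(0.233i) = 0.1034 ≠ 0, so the state is entangled.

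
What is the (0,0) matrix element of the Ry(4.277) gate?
-0.5377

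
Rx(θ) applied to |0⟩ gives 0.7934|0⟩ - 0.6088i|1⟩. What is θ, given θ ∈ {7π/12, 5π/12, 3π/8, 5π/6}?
5π/12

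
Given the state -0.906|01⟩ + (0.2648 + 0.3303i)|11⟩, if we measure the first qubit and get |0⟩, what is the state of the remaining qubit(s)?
-|1⟩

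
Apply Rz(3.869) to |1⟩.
(-0.3557 + 0.9346i)|1⟩

Rz(3.869) = [[e^(−iθ/2), 0], [0, e^(iθ/2)]] with e^(±iθ/2) = cos(θ/2) ± i·sin(θ/2); θ = 3.869, cos(θ/2) ≈ -0.355738, sin(θ/2) ≈ 0.934586.
With a = amp(|0⟩) = 0 and b = amp(|1⟩) = 1:
new amp(|0⟩) = (-0.355738 - 0.934586i)·a = 0
new amp(|1⟩) = (-0.355738 + 0.934586i)·b = (-0.3557 + 0.9346i)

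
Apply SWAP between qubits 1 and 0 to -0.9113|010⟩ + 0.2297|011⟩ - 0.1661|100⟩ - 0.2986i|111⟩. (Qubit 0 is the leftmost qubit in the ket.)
-0.1661|010⟩ - 0.9113|100⟩ + 0.2297|101⟩ - 0.2986i|111⟩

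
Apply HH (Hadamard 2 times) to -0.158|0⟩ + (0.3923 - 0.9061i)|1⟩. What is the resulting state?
-0.158|0⟩ + (0.3923 - 0.9061i)|1⟩

H² = I, so an even number of Hadamards cancels: H^2 = I and the state is unchanged.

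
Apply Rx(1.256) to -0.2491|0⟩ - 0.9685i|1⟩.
-0.7706|0⟩ - 0.6374i|1⟩

Rx(1.256) = [[cos(θ/2), −i·sin(θ/2)], [−i·sin(θ/2), cos(θ/2)]]; θ = 1.256, cos(θ/2) ≈ 0.809204, sin(θ/2) ≈ 0.587528.
With a = amp(|0⟩) = -0.2491 and b = amp(|1⟩) = -0.9685i:
new amp(|0⟩) = (0.809204)·a + (-0.587528i)·b = -0.7706
new amp(|1⟩) = (-0.587528i)·a + (0.809204)·b = -0.6374i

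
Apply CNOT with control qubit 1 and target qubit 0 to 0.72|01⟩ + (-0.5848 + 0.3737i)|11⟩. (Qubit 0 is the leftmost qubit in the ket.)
(-0.5848 + 0.3737i)|01⟩ + 0.72|11⟩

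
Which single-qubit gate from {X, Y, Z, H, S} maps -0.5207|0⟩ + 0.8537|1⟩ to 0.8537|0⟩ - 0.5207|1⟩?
X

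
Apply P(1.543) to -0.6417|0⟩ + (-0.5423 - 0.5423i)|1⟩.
-0.6417|0⟩ + (0.527 - 0.5572i)|1⟩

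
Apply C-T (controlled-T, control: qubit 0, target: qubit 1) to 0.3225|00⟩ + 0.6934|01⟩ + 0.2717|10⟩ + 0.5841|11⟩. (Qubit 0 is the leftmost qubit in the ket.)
0.3225|00⟩ + 0.6934|01⟩ + 0.2717|10⟩ + (0.413 + 0.413i)|11⟩

C-T leaves the control-|0⟩ kets |00⟩, |01⟩ unchanged and applies T to qubit 1 on the control-|1⟩ pair (|10⟩, |11⟩).
T = [[1, 0], [0, (1/√2 + (1/√2)i)]].
With a = amp(|10⟩) = 0.2717 and b = amp(|11⟩) = 0.5841:
new amp(|10⟩) = (1)·a = 0.2717
new amp(|11⟩) = (1/√2 + (1/√2)i)·b = (0.413 + 0.413i)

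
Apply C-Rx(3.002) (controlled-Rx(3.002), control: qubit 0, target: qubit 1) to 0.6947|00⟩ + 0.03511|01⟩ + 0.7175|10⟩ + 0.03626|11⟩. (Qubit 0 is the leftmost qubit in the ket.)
0.6947|00⟩ + 0.03511|01⟩ + (0.05004 - 0.03617i)|10⟩ + (0.002529 - 0.7158i)|11⟩

C-Rx(3.002) leaves the control-|0⟩ kets |00⟩, |01⟩ unchanged and applies Rx(3.002) to qubit 1 on the control-|1⟩ pair (|10⟩, |11⟩).
Rx(3.002) = [[cos(θ/2), −i·sin(θ/2)], [−i·sin(θ/2), cos(θ/2)]]; θ = 3.002, cos(θ/2) ≈ 0.0697397, sin(θ/2) ≈ 0.997565.
With a = amp(|10⟩) = 0.7175 and b = amp(|11⟩) = 0.03626:
new amp(|10⟩) = (0.0697397)·a + (-0.997565i)·b = (0.05004 - 0.03617i)
new amp(|11⟩) = (-0.997565i)·a + (0.0697397)·b = (0.002529 - 0.7158i)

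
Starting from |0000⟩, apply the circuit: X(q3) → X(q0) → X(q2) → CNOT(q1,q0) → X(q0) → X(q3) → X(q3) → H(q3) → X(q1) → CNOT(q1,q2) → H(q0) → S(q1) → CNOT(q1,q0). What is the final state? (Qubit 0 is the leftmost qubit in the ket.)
(1/2)i|0100⟩ - (1/2)i|0101⟩ + (1/2)i|1100⟩ - (1/2)i|1101⟩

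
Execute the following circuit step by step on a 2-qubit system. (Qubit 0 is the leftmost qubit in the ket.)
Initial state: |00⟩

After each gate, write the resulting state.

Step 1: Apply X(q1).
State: |01⟩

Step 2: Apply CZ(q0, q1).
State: |01⟩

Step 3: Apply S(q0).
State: |01⟩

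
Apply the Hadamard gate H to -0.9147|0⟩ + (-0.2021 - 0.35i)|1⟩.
(-0.7897 - 0.2475i)|0⟩ + (-0.5039 + 0.2475i)|1⟩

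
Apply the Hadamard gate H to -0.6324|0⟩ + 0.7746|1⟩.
0.1006|0⟩ - 0.9949|1⟩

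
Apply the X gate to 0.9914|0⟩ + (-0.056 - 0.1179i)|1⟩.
(-0.056 - 0.1179i)|0⟩ + 0.9914|1⟩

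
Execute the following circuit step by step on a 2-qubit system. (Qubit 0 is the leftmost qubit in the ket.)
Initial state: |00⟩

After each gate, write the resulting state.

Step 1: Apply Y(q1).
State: i|01⟩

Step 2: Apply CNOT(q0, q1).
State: i|01⟩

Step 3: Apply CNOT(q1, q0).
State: i|11⟩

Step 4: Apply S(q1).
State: -|11⟩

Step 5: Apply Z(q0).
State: |11⟩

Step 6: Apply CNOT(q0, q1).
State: |10⟩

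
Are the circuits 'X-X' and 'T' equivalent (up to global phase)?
No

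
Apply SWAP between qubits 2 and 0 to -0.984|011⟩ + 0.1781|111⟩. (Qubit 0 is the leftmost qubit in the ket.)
-0.984|110⟩ + 0.1781|111⟩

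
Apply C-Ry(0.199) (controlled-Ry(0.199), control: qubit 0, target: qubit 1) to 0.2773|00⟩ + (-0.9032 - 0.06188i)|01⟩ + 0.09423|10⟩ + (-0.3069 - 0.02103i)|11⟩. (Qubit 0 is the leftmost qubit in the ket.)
0.2773|00⟩ + (-0.9032 - 0.06188i)|01⟩ + (0.1243 + 0.002089i)|10⟩ + (-0.296 - 0.02093i)|11⟩

C-Ry(0.199) leaves the control-|0⟩ kets |00⟩, |01⟩ unchanged and applies Ry(0.199) to qubit 1 on the control-|1⟩ pair (|10⟩, |11⟩).
Ry(0.199) = [[cos(θ/2), −sin(θ/2)], [sin(θ/2), cos(θ/2)]]; θ = 0.199, cos(θ/2) ≈ 0.995054, sin(θ/2) ≈ 0.0993359.
With a = amp(|10⟩) = 0.09423 and b = amp(|11⟩) = (-0.3069 - 0.02103i):
new amp(|10⟩) = (0.995054)·a + (-0.0993359)·b = (0.1243 + 0.002089i)
new amp(|11⟩) = (0.0993359)·a + (0.995054)·b = (-0.296 - 0.02093i)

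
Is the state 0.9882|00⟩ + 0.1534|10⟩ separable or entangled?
Separable

Writing the state as a|00⟩ + b|01⟩ + c|10⟩ + d|11⟩, it is a product state iff ad − bc = 0.
Here (a, b, c, d) = (0.9882, 0, 0.1534, 0): ad − bc = (0.9882)(0) − (0)(0.1534) = 0, so the state is separable.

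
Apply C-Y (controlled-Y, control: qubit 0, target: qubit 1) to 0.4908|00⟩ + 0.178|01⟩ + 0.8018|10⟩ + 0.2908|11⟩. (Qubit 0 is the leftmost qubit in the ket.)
0.4908|00⟩ + 0.178|01⟩ - 0.2908i|10⟩ + 0.8018i|11⟩

C-Y leaves the control-|0⟩ kets |00⟩, |01⟩ unchanged and applies Y to qubit 1 on the control-|1⟩ pair (|10⟩, |11⟩).
Y = [[0, -i], [i, 0]].
With a = amp(|10⟩) = 0.8018 and b = amp(|11⟩) = 0.2908:
new amp(|10⟩) = (-i)·b = -0.2908i
new amp(|11⟩) = (i)·a = 0.8018i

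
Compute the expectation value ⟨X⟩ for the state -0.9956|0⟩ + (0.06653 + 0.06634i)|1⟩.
-0.1325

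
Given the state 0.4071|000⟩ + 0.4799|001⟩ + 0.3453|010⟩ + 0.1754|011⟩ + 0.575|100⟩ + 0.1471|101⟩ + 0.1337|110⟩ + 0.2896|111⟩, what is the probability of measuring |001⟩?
0.2303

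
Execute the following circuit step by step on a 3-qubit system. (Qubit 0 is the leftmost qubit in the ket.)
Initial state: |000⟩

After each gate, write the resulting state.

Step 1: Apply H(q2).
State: 1/√2|000⟩ + 1/√2|001⟩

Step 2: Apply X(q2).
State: 1/√2|000⟩ + 1/√2|001⟩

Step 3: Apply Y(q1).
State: (1/√2)i|010⟩ + (1/√2)i|011⟩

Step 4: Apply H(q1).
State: (1/2)i|000⟩ + (1/2)i|001⟩ - (1/2)i|010⟩ - (1/2)i|011⟩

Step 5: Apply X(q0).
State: (1/2)i|100⟩ + (1/2)i|101⟩ - (1/2)i|110⟩ - (1/2)i|111⟩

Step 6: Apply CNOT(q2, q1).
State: (1/2)i|100⟩ - (1/2)i|101⟩ - (1/2)i|110⟩ + (1/2)i|111⟩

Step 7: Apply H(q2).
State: (1/√2)i|101⟩ - (1/√2)i|111⟩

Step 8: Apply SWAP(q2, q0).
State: (1/√2)i|101⟩ - (1/√2)i|111⟩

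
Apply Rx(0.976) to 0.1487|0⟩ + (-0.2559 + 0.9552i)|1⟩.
(0.5792 + 0.12i)|0⟩ + (-0.226 + 0.774i)|1⟩

Rx(0.976) = [[cos(θ/2), −i·sin(θ/2)], [−i·sin(θ/2), cos(θ/2)]]; θ = 0.976, cos(θ/2) ≈ 0.883272, sin(θ/2) ≈ 0.46886.
With a = amp(|0⟩) = 0.1487 and b = amp(|1⟩) = (-0.2559 + 0.9552i):
new amp(|0⟩) = (0.883272)·a + (-0.46886i)·b = (0.5792 + 0.12i)
new amp(|1⟩) = (-0.46886i)·a + (0.883272)·b = (-0.226 + 0.774i)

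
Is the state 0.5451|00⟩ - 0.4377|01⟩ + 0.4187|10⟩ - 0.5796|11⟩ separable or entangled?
Entangled

Writing the state as a|00⟩ + b|01⟩ + c|10⟩ + d|11⟩, it is a product state iff ad − bc = 0.
Here (a, b, c, d) = (0.5451, -0.4377, 0.4187, -0.5796): ad − bc = (0.5451)(-0.5796) − (-0.4377)(0.4187) = -0.1327 ≠ 0, so the state is entangled.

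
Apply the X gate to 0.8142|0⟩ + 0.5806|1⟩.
0.5806|0⟩ + 0.8142|1⟩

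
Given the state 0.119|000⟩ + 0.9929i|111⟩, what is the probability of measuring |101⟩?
0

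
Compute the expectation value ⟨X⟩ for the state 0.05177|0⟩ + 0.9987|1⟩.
0.1034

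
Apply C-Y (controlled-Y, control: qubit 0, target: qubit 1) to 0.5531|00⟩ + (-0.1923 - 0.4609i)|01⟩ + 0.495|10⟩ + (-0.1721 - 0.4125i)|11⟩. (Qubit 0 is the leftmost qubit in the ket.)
0.5531|00⟩ + (-0.1923 - 0.4609i)|01⟩ + (-0.4125 + 0.1721i)|10⟩ + 0.495i|11⟩

C-Y leaves the control-|0⟩ kets |00⟩, |01⟩ unchanged and applies Y to qubit 1 on the control-|1⟩ pair (|10⟩, |11⟩).
Y = [[0, -i], [i, 0]].
With a = amp(|10⟩) = 0.495 and b = amp(|11⟩) = (-0.1721 - 0.4125i):
new amp(|10⟩) = (-i)·b = (-0.4125 + 0.1721i)
new amp(|11⟩) = (i)·a = 0.495i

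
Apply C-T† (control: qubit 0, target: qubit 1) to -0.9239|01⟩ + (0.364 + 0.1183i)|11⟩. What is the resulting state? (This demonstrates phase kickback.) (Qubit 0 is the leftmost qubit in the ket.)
-0.9239|01⟩ + (0.341 - 0.1737i)|11⟩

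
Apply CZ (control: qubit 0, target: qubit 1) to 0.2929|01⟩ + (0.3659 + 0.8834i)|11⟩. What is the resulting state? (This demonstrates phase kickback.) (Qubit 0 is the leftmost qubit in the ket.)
0.2929|01⟩ + (-0.3659 - 0.8834i)|11⟩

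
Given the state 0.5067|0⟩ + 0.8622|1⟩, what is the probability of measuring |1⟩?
0.7434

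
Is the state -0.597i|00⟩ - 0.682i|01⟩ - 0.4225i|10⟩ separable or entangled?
Entangled

Writing the state as a|00⟩ + b|01⟩ + c|10⟩ + d|11⟩, it is a product state iff ad − bc = 0.
Here (a, b, c, d) = (-0.597i, -0.682i, -0.4225i, 0): ad − bc = (-0.597i)(0) − (-0.682i)(-0.4225i) = 0.2881 ≠ 0, so the state is entangled.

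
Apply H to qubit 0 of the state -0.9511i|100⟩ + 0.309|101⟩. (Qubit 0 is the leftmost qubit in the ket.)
-0.6725i|000⟩ + 0.2185|001⟩ + 0.6725i|100⟩ - 0.2185|101⟩

H on qubit 0 mixes each pair of kets that differ only in qubit 0: amplitudes (a, b) of (|…0…⟩, |…1…⟩) become ((a + b)/√2, (a − b)/√2). Kets absent from the input have amplitude 0.
(|000⟩, |100⟩): (a, b) = (0, -0.9511i) → (-0.6725i, 0.6725i)
(|001⟩, |101⟩): (a, b) = (0, 0.309) → (0.2185, -0.2185)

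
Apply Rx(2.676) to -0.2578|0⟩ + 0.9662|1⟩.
(-0.05947 - 0.9401i)|0⟩ + (0.2229 + 0.2508i)|1⟩

Rx(2.676) = [[cos(θ/2), −i·sin(θ/2)], [−i·sin(θ/2), cos(θ/2)]]; θ = 2.676, cos(θ/2) ≈ 0.230699, sin(θ/2) ≈ 0.973025.
With a = amp(|0⟩) = -0.2578 and b = amp(|1⟩) = 0.9662:
new amp(|0⟩) = (0.230699)·a + (-0.973025i)·b = (-0.05947 - 0.9401i)
new amp(|1⟩) = (-0.973025i)·a + (0.230699)·b = (0.2229 + 0.2508i)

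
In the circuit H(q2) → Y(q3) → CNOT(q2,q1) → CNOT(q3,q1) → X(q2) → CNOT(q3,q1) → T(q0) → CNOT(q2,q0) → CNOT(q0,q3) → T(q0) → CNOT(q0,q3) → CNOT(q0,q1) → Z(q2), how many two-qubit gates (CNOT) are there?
7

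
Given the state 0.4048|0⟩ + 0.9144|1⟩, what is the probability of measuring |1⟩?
0.8361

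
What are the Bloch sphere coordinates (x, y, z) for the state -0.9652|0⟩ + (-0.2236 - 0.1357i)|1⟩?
(0.4316, 0.262, 0.8632)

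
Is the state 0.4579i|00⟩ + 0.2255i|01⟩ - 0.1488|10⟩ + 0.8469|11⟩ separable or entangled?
Entangled

Writing the state as a|00⟩ + b|01⟩ + c|10⟩ + d|11⟩, it is a product state iff ad − bc = 0.
Here (a, b, c, d) = (0.4579i, 0.2255i, -0.1488, 0.8469): ad − bc = (0.4579i)(0.8469) − (0.2255i)(-0.1488) = 0.4213i ≠ 0, so the state is entangled.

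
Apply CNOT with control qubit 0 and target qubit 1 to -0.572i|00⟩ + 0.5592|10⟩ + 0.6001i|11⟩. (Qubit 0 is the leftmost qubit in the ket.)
-0.572i|00⟩ + 0.6001i|10⟩ + 0.5592|11⟩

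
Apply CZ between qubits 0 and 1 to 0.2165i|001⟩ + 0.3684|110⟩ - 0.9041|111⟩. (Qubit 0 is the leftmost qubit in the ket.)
0.2165i|001⟩ - 0.3684|110⟩ + 0.9041|111⟩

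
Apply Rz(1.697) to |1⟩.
(0.6611 + 0.7503i)|1⟩

Rz(1.697) = [[e^(−iθ/2), 0], [0, e^(iθ/2)]] with e^(±iθ/2) = cos(θ/2) ± i·sin(θ/2); θ = 1.697, cos(θ/2) ≈ 0.661109, sin(θ/2) ≈ 0.75029.
With a = amp(|0⟩) = 0 and b = amp(|1⟩) = 1:
new amp(|0⟩) = (0.661109 - 0.75029i)·a = 0
new amp(|1⟩) = (0.661109 + 0.75029i)·b = (0.6611 + 0.7503i)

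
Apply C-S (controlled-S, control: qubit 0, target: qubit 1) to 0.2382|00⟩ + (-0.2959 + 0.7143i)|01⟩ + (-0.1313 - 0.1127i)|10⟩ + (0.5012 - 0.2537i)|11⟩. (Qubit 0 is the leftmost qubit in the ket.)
0.2382|00⟩ + (-0.2959 + 0.7143i)|01⟩ + (-0.1313 - 0.1127i)|10⟩ + (0.2537 + 0.5012i)|11⟩

C-S leaves the control-|0⟩ kets |00⟩, |01⟩ unchanged and applies S to qubit 1 on the control-|1⟩ pair (|10⟩, |11⟩).
S = [[1, 0], [0, i]].
With a = amp(|10⟩) = (-0.1313 - 0.1127i) and b = amp(|11⟩) = (0.5012 - 0.2537i):
new amp(|10⟩) = (1)·a = (-0.1313 - 0.1127i)
new amp(|11⟩) = (i)·b = (0.2537 + 0.5012i)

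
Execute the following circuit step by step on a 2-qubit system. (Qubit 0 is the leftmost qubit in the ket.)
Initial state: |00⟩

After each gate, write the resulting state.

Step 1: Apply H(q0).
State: 1/√2|00⟩ + 1/√2|10⟩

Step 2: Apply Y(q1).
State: (1/√2)i|01⟩ + (1/√2)i|11⟩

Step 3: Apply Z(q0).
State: (1/√2)i|01⟩ - (1/√2)i|11⟩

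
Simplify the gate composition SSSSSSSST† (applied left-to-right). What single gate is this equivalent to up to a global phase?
T†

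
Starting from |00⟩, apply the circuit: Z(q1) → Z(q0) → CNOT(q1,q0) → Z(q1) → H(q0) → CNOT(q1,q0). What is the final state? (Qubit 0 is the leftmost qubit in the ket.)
1/√2|00⟩ + 1/√2|10⟩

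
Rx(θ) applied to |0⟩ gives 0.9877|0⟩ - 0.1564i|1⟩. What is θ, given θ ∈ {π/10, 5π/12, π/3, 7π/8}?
π/10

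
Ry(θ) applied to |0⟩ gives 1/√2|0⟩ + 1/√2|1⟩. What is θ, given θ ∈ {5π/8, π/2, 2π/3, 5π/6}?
π/2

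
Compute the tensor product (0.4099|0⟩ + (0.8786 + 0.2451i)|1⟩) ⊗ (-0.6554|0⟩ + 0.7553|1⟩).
-0.2686|00⟩ + 0.3096|01⟩ + (-0.5758 - 0.1606i)|10⟩ + (0.6636 + 0.1851i)|11⟩

amp(|b₁b₂…⟩) = product of the factor amplitudes for bits b₁, b₂, …; only kets whose every factor amplitude is nonzero survive.
|00⟩: (0.4099)(-0.6554) = -0.2686
|01⟩: (0.4099)(0.7553) = 0.3096
|10⟩: (0.8786 + 0.2451i)(-0.6554) = (-0.5758 - 0.1606i)
|11⟩: (0.8786 + 0.2451i)(0.7553) = (0.6636 + 0.1851i)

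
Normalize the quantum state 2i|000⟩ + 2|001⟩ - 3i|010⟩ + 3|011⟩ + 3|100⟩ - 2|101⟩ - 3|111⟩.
0.2887i|000⟩ + 0.2887|001⟩ - 0.433i|010⟩ + 0.433|011⟩ + 0.433|100⟩ - 0.2887|101⟩ - 0.433|111⟩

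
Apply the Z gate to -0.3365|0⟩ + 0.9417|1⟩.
-0.3365|0⟩ - 0.9417|1⟩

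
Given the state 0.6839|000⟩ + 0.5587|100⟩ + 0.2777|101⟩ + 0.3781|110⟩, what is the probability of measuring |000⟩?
0.4677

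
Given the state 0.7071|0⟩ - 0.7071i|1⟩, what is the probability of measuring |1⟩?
0.5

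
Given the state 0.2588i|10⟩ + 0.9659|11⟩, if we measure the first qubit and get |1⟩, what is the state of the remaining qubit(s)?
0.2588i|0⟩ + 0.9659|1⟩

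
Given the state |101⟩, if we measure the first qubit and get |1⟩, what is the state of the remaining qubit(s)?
|01⟩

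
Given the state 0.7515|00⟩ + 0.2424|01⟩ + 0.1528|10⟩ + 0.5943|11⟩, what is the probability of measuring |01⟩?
0.05876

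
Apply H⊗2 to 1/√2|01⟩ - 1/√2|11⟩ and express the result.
1/√2|10⟩ - 1/√2|11⟩

H⊗2 gives amp(|y⟩) = (1/2) Σ_x (−1)^(x·y) amp(|x⟩), where x·y is the number of positions in which both x and y have a 1.
|00⟩: (1/√2 - 1/√2)/2 = 0
|01⟩: (-1/√2 + 1/√2)/2 = 0
|10⟩: (1/√2 + 1/√2)/2 = 1/√2
|11⟩: (-1/√2 - 1/√2)/2 = -1/√2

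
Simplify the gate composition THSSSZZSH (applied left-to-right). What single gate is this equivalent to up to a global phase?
T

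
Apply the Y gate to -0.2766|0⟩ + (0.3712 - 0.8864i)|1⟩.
(-0.8864 - 0.3712i)|0⟩ - 0.2766i|1⟩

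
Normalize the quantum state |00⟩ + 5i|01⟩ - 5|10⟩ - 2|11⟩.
0.1348|00⟩ + 0.6742i|01⟩ - 0.6742|10⟩ - 0.2697|11⟩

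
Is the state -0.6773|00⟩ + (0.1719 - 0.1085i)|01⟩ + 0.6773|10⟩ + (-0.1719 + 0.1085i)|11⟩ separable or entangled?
Separable

Writing the state as a|00⟩ + b|01⟩ + c|10⟩ + d|11⟩, it is a product state iff ad − bc = 0.
Here (a, b, c, d) = (-0.6773, (0.1719 - 0.1085i), 0.6773, (-0.1719 + 0.1085i)): ad − bc = (-0.6773)(-0.1719 + 0.1085i) − (0.1719 - 0.1085i)(0.6773) = 0, so the state is separable.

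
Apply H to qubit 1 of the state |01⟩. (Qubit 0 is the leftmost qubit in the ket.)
1/√2|00⟩ - 1/√2|01⟩

H on qubit 1 mixes each pair of kets that differ only in qubit 1: amplitudes (a, b) of (|…0…⟩, |…1…⟩) become ((a + b)/√2, (a − b)/√2). Kets absent from the input have amplitude 0.
(|00⟩, |01⟩): (a, b) = (0, 1) → (1/√2, -1/√2)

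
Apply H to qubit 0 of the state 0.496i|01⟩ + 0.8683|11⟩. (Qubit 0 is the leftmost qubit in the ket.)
(0.614 + 0.3507i)|01⟩ + (-0.614 + 0.3507i)|11⟩

H on qubit 0 mixes each pair of kets that differ only in qubit 0: amplitudes (a, b) of (|…0…⟩, |…1…⟩) become ((a + b)/√2, (a − b)/√2). Kets absent from the input have amplitude 0.
(|01⟩, |11⟩): (a, b) = (0.496i, 0.8683) → ((0.614 + 0.3507i), (-0.614 + 0.3507i))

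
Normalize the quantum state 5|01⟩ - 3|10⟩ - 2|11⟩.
0.8111|01⟩ - 0.4867|10⟩ - 0.3244|11⟩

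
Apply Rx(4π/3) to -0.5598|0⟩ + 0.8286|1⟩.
(0.2799 - 0.7176i)|0⟩ + (-0.4143 + 0.4848i)|1⟩

Rx(4π/3) = [[cos(θ/2), −i·sin(θ/2)], [−i·sin(θ/2), cos(θ/2)]]; θ = 4π/3, cos(θ/2) ≈ -0.5, sin(θ/2) ≈ 0.866025.
With a = amp(|0⟩) = -0.5598 and b = amp(|1⟩) = 0.8286:
new amp(|0⟩) = (-0.5)·a + (-0.866025i)·b = (0.2799 - 0.7176i)
new amp(|1⟩) = (-0.866025i)·a + (-0.5)·b = (-0.4143 + 0.4848i)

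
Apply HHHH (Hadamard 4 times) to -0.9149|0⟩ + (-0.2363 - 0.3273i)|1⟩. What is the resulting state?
-0.9149|0⟩ + (-0.2363 - 0.3273i)|1⟩

H² = I, so an even number of Hadamards cancels: H^4 = I and the state is unchanged.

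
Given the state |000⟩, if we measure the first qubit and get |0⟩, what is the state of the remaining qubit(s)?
|00⟩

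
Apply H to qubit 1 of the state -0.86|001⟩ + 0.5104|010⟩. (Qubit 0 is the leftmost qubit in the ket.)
0.3609|000⟩ - 0.6081|001⟩ - 0.3609|010⟩ - 0.6081|011⟩

H on qubit 1 mixes each pair of kets that differ only in qubit 1: amplitudes (a, b) of (|…0…⟩, |…1…⟩) become ((a + b)/√2, (a − b)/√2). Kets absent from the input have amplitude 0.
(|000⟩, |010⟩): (a, b) = (0, 0.5104) → (0.3609, -0.3609)
(|001⟩, |011⟩): (a, b) = (-0.86, 0) → (-0.6081, -0.6081)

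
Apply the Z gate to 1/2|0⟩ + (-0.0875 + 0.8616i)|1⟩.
1/2|0⟩ + (0.0875 - 0.8616i)|1⟩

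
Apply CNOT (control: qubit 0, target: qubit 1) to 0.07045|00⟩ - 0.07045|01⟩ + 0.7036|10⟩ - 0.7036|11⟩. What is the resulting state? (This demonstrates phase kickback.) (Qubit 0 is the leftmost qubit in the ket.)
0.07045|00⟩ - 0.07045|01⟩ - 0.7036|10⟩ + 0.7036|11⟩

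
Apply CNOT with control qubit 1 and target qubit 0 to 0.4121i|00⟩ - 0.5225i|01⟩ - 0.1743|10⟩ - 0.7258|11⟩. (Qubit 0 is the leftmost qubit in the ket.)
0.4121i|00⟩ - 0.7258|01⟩ - 0.1743|10⟩ - 0.5225i|11⟩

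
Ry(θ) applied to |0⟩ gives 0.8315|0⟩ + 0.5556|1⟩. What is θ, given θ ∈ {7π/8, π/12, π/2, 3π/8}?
3π/8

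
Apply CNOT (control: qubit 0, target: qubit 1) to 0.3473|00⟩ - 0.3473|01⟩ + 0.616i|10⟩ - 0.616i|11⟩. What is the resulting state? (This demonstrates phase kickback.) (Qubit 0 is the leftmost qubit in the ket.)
0.3473|00⟩ - 0.3473|01⟩ - 0.616i|10⟩ + 0.616i|11⟩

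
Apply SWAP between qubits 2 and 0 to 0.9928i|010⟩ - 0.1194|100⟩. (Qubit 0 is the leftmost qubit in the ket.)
-0.1194|001⟩ + 0.9928i|010⟩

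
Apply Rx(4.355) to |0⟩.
-0.5702|0⟩ - 0.8215i|1⟩

Rx(4.355) = [[cos(θ/2), −i·sin(θ/2)], [−i·sin(θ/2), cos(θ/2)]]; θ = 4.355, cos(θ/2) ≈ -0.570163, sin(θ/2) ≈ 0.821532.
With a = amp(|0⟩) = 1 and b = amp(|1⟩) = 0:
new amp(|0⟩) = (-0.570163)·a + (-0.821532i)·b = -0.5702
new amp(|1⟩) = (-0.821532i)·a + (-0.570163)·b = -0.8215i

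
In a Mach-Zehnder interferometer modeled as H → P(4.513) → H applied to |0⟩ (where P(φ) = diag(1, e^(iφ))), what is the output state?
(0.401 - 0.4901i)|0⟩ + (0.599 + 0.4901i)|1⟩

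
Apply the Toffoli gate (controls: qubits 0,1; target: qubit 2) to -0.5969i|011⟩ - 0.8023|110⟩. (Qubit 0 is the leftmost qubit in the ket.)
-0.5969i|011⟩ - 0.8023|111⟩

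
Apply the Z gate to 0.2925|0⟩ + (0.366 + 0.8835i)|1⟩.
0.2925|0⟩ + (-0.366 - 0.8835i)|1⟩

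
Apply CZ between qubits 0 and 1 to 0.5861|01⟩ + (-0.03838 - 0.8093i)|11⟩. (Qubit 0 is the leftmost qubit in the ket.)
0.5861|01⟩ + (0.03838 + 0.8093i)|11⟩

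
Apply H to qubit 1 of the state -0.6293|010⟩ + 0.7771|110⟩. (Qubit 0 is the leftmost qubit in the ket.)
-0.445|000⟩ + 0.445|010⟩ + 0.5495|100⟩ - 0.5495|110⟩

H on qubit 1 mixes each pair of kets that differ only in qubit 1: amplitudes (a, b) of (|…0…⟩, |…1…⟩) become ((a + b)/√2, (a − b)/√2). Kets absent from the input have amplitude 0.
(|000⟩, |010⟩): (a, b) = (0, -0.6293) → (-0.445, 0.445)
(|100⟩, |110⟩): (a, b) = (0, 0.7771) → (0.5495, -0.5495)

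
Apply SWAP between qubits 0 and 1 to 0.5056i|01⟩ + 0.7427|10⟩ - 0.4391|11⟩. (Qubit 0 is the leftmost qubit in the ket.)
0.7427|01⟩ + 0.5056i|10⟩ - 0.4391|11⟩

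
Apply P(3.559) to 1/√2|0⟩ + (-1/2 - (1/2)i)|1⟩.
1/√2|0⟩ + (0.2544 + 0.6598i)|1⟩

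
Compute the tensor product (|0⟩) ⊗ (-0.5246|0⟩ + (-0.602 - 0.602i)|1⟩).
-0.5246|00⟩ + (-0.602 - 0.602i)|01⟩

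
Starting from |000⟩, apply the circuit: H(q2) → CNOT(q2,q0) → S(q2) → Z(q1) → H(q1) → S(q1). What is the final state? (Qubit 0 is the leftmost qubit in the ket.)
1/2|000⟩ + (1/2)i|010⟩ + (1/2)i|101⟩ - 1/2|111⟩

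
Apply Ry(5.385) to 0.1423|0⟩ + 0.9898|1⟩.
-0.5579|0⟩ - 0.8299|1⟩

Ry(5.385) = [[cos(θ/2), −sin(θ/2)], [sin(θ/2), cos(θ/2)]]; θ = 5.385, cos(θ/2) ≈ -0.900841, sin(θ/2) ≈ 0.434148.
With a = amp(|0⟩) = 0.1423 and b = amp(|1⟩) = 0.9898:
new amp(|0⟩) = (-0.900841)·a + (-0.434148)·b = -0.5579
new amp(|1⟩) = (0.434148)·a + (-0.900841)·b = -0.8299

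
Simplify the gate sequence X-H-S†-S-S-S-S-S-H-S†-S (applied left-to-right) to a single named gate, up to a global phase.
X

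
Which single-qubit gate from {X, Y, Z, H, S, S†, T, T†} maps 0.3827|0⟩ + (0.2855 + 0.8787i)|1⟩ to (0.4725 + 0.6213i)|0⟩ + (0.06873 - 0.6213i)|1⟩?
H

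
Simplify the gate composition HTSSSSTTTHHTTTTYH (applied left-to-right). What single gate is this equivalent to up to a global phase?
Y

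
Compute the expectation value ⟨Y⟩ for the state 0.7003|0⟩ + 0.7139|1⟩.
0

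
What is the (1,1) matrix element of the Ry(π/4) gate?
0.9239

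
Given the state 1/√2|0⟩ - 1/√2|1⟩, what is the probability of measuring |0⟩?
1/2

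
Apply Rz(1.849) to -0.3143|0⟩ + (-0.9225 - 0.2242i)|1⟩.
(-0.1893 + 0.2509i)|0⟩ + (-0.3766 - 0.8715i)|1⟩

Rz(1.849) = [[e^(−iθ/2), 0], [0, e^(iθ/2)]] with e^(±iθ/2) = cos(θ/2) ± i·sin(θ/2); θ = 1.849, cos(θ/2) ≈ 0.602234, sin(θ/2) ≈ 0.79832.
With a = amp(|0⟩) = -0.3143 and b = amp(|1⟩) = (-0.9225 - 0.2242i):
new amp(|0⟩) = (0.602234 - 0.79832i)·a = (-0.1893 + 0.2509i)
new amp(|1⟩) = (0.602234 + 0.79832i)·b = (-0.3766 - 0.8715i)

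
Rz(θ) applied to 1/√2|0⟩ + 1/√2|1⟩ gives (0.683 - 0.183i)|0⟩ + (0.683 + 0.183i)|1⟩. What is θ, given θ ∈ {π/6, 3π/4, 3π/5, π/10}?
π/6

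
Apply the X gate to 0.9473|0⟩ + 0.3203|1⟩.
0.3203|0⟩ + 0.9473|1⟩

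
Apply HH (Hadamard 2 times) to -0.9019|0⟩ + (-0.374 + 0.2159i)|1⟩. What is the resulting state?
-0.9019|0⟩ + (-0.374 + 0.2159i)|1⟩

H² = I, so an even number of Hadamards cancels: H^2 = I and the state is unchanged.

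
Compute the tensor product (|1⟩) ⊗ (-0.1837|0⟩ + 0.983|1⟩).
-0.1837|10⟩ + 0.983|11⟩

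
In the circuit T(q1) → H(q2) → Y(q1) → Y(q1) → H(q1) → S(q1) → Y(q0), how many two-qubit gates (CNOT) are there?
0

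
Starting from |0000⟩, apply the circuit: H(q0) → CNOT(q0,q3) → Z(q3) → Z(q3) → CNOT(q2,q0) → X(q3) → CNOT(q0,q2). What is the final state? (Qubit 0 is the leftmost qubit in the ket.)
1/√2|0001⟩ + 1/√2|1010⟩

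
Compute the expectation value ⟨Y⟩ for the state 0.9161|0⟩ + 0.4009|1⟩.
0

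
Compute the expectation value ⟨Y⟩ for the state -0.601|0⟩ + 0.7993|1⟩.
0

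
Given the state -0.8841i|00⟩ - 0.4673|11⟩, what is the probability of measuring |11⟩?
0.2184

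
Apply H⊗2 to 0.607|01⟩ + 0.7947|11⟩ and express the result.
0.7009|00⟩ - 0.7009|01⟩ - 0.09385|10⟩ + 0.09385|11⟩

H⊗2 gives amp(|y⟩) = (1/2) Σ_x (−1)^(x·y) amp(|x⟩), where x·y is the number of positions in which both x and y have a 1.
|00⟩: (0.607 + 0.7947)/2 = 0.7009
|01⟩: (-0.607 - 0.7947)/2 = -0.7009
|10⟩: (0.607 - 0.7947)/2 = -0.09385
|11⟩: (-0.607 + 0.7947)/2 = 0.09385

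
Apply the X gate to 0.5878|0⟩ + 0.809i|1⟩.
0.809i|0⟩ + 0.5878|1⟩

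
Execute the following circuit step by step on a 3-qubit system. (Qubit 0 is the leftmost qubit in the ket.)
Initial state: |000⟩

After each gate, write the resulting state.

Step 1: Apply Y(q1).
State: i|010⟩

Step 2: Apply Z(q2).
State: i|010⟩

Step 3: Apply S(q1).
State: -|010⟩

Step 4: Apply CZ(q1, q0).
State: -|010⟩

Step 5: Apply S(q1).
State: -i|010⟩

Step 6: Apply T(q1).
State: (1/√2 - (1/√2)i)|010⟩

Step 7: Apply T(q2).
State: (1/√2 - (1/√2)i)|010⟩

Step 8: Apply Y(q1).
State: (-1/√2 - (1/√2)i)|000⟩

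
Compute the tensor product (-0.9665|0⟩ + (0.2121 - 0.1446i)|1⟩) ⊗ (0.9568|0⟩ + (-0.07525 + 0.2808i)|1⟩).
-0.9247|00⟩ + (0.07273 - 0.2714i)|01⟩ + (0.2029 - 0.1384i)|10⟩ + (0.02464 + 0.07044i)|11⟩

amp(|b₁b₂…⟩) = product of the factor amplitudes for bits b₁, b₂, …; only kets whose every factor amplitude is nonzero survive.
|00⟩: (-0.9665)(0.9568) = -0.9247
|01⟩: (-0.9665)(-0.07525 + 0.2808i) = (0.07273 - 0.2714i)
|10⟩: (0.2121 - 0.1446i)(0.9568) = (0.2029 - 0.1384i)
|11⟩: (0.2121 - 0.1446i)(-0.07525 + 0.2808i) = (0.02464 + 0.07044i)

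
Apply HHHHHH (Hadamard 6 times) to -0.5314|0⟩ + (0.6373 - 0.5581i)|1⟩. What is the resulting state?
-0.5314|0⟩ + (0.6373 - 0.5581i)|1⟩

H² = I, so an even number of Hadamards cancels: H^6 = I and the state is unchanged.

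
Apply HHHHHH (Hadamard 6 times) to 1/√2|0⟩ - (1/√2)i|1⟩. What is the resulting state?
1/√2|0⟩ - (1/√2)i|1⟩

H² = I, so an even number of Hadamards cancels: H^6 = I and the state is unchanged.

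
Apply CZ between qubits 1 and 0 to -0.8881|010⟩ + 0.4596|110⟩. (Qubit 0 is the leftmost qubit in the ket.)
-0.8881|010⟩ - 0.4596|110⟩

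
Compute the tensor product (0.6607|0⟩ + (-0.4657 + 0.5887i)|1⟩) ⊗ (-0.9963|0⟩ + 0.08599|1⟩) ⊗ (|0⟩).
-0.6583|000⟩ + 0.05681|010⟩ + (0.464 - 0.5865i)|100⟩ + (-0.04005 + 0.05062i)|110⟩

amp(|b₁b₂…⟩) = product of the factor amplitudes for bits b₁, b₂, …; only kets whose every factor amplitude is nonzero survive.
|000⟩: (0.6607)(-0.9963)(1) = -0.6583
|010⟩: (0.6607)(0.08599)(1) = 0.05681
|100⟩: (-0.4657 + 0.5887i)(-0.9963)(1) = (0.464 - 0.5865i)
|110⟩: (-0.4657 + 0.5887i)(0.08599)(1) = (-0.04005 + 0.05062i)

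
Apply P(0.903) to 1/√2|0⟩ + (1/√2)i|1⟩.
1/√2|0⟩ + (-0.5552 + 0.4379i)|1⟩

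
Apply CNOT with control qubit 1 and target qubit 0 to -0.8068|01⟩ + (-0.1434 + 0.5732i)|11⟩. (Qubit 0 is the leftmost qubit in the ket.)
(-0.1434 + 0.5732i)|01⟩ - 0.8068|11⟩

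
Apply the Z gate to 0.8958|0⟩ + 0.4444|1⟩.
0.8958|0⟩ - 0.4444|1⟩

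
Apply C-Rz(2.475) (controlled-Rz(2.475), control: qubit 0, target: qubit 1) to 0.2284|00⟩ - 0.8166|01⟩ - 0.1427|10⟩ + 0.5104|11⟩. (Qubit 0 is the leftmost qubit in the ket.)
0.2284|00⟩ - 0.8166|01⟩ + (-0.04669 + 0.1348i)|10⟩ + (0.167 + 0.4823i)|11⟩

C-Rz(2.475) leaves the control-|0⟩ kets |00⟩, |01⟩ unchanged and applies Rz(2.475) to qubit 1 on the control-|1⟩ pair (|10⟩, |11⟩).
Rz(2.475) = [[e^(−iθ/2), 0], [0, e^(iθ/2)]] with e^(±iθ/2) = cos(θ/2) ± i·sin(θ/2); θ = 2.475, cos(θ/2) ≈ 0.32716, sin(θ/2) ≈ 0.944969.
With a = amp(|10⟩) = -0.1427 and b = amp(|11⟩) = 0.5104:
new amp(|10⟩) = (0.32716 - 0.944969i)·a = (-0.04669 + 0.1348i)
new amp(|11⟩) = (0.32716 + 0.944969i)·b = (0.167 + 0.4823i)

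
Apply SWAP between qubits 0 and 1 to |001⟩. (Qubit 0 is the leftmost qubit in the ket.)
|001⟩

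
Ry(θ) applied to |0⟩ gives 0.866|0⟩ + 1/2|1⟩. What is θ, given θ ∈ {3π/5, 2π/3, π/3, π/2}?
π/3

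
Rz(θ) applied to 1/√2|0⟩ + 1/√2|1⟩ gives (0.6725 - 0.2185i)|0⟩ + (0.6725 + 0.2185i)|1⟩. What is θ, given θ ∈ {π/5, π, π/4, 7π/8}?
π/5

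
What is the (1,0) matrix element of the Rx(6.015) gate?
-0.1337i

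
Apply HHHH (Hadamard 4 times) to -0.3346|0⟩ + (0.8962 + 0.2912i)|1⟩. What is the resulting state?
-0.3346|0⟩ + (0.8962 + 0.2912i)|1⟩

H² = I, so an even number of Hadamards cancels: H^4 = I and the state is unchanged.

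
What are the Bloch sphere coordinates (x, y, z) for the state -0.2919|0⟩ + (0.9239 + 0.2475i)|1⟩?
(-0.5394, -0.1445, -0.8296)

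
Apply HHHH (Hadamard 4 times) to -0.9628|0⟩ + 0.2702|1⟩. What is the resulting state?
-0.9628|0⟩ + 0.2702|1⟩

H² = I, so an even number of Hadamards cancels: H^4 = I and the state is unchanged.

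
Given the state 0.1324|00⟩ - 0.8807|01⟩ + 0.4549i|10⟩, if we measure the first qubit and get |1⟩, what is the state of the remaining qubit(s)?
i|0⟩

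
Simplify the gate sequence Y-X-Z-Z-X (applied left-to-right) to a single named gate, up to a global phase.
Y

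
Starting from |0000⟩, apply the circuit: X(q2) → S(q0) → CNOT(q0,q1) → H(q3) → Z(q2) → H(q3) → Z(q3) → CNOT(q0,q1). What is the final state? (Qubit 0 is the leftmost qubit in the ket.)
-|0010⟩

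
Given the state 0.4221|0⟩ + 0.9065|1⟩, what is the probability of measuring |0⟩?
0.1782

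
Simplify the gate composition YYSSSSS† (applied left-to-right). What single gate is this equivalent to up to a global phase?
S†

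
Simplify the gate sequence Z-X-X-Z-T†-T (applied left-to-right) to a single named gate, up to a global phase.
I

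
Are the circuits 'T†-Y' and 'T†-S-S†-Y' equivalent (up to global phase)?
Yes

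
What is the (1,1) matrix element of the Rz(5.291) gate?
(-0.8794 + 0.476i)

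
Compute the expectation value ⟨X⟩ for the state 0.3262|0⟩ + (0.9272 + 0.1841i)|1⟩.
0.6049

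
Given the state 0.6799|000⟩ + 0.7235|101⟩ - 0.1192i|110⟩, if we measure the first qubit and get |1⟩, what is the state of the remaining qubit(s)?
0.9867|01⟩ - 0.1626i|10⟩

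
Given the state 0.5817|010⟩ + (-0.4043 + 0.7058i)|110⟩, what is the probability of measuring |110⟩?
0.6616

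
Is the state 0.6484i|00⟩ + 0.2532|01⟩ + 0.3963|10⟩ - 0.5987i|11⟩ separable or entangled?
Entangled

Writing the state as a|00⟩ + b|01⟩ + c|10⟩ + d|11⟩, it is a product state iff ad − bc = 0.
Here (a, b, c, d) = (0.6484i, 0.2532, 0.3963, -0.5987i): ad − bc = (0.6484i)(-0.5987i) − (0.2532)(0.3963) = 0.2879 ≠ 0, so the state is entangled.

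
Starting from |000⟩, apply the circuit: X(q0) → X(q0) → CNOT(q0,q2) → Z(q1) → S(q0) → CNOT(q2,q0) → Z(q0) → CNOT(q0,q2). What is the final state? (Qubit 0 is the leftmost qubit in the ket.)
|000⟩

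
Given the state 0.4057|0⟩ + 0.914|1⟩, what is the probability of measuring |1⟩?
0.8354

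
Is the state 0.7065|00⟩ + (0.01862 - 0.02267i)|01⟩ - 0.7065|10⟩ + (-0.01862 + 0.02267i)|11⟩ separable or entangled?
Separable

Writing the state as a|00⟩ + b|01⟩ + c|10⟩ + d|11⟩, it is a product state iff ad − bc = 0.
Here (a, b, c, d) = (0.7065, (0.01862 - 0.02267i), -0.7065, (-0.01862 + 0.02267i)): ad − bc = (0.7065)(-0.01862 + 0.02267i) − (0.01862 - 0.02267i)(-0.7065) = 0, so the state is separable.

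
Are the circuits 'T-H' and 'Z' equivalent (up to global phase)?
No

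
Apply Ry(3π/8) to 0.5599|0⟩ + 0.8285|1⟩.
0.00525|0⟩ + 0.9999|1⟩

Ry(3π/8) = [[cos(θ/2), −sin(θ/2)], [sin(θ/2), cos(θ/2)]]; θ = 3π/8, cos(θ/2) ≈ 0.83147, sin(θ/2) ≈ 0.55557.
With a = amp(|0⟩) = 0.5599 and b = amp(|1⟩) = 0.8285:
new amp(|0⟩) = (0.83147)·a + (-0.55557)·b = 0.00525
new amp(|1⟩) = (0.55557)·a + (0.83147)·b = 0.9999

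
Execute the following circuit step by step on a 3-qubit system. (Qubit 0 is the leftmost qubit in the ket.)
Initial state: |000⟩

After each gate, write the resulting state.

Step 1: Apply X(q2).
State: |001⟩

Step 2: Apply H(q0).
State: 1/√2|001⟩ + 1/√2|101⟩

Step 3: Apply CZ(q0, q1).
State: 1/√2|001⟩ + 1/√2|101⟩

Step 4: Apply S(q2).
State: (1/√2)i|001⟩ + (1/√2)i|101⟩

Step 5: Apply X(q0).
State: (1/√2)i|001⟩ + (1/√2)i|101⟩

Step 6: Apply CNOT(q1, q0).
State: (1/√2)i|001⟩ + (1/√2)i|101⟩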